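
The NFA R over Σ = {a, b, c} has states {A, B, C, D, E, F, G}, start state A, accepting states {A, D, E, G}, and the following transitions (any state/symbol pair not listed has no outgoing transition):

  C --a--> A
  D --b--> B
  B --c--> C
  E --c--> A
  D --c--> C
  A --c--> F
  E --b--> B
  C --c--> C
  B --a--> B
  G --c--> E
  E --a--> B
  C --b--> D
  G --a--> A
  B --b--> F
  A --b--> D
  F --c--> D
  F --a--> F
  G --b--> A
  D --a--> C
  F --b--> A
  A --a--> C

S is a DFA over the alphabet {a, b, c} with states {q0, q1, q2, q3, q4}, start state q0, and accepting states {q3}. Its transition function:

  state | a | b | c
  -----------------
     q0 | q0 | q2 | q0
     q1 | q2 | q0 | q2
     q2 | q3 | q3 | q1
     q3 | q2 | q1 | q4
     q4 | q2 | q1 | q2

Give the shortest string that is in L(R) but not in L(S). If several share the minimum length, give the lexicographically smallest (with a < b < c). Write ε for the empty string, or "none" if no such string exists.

ε

The empty string ε is accepted by R but not by S.
Since ε is the unique shortest string, it is the required witness.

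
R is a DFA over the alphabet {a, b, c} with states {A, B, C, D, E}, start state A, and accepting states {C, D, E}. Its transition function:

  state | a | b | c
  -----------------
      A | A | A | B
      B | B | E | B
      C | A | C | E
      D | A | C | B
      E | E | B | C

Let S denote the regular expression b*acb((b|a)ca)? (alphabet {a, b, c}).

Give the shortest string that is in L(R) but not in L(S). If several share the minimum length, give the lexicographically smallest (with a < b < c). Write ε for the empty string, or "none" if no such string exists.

cb

The string cb is accepted by R but not by S.
No shorter string lies in the difference, and cb is the lexicographically first length-2 string in L(R) \ L(S).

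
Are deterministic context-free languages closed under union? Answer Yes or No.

{aⁿbⁿ : n≥0} and {aⁿb²ⁿ : n≥0} are each accepted by a deterministic PDA (push the a's; pop one per b, respectively one per two b's), but their union U is not. Suppose a DPDA M accepted U. Being deterministic, M has a single run on aⁿb²ⁿ, and since aⁿbⁿ ∈ U that run passes through an accepting configuration right after consuming the prefix aⁿbⁿ and then goes on to accept again after n more b's. Build an ordinary (nondeterministic) PDA M′ that simulates M on a's and b's and, at any moment when M is in an accepting state, may switch to a second mode in which it reads only c's, feeding each c to M as a b; M′ accepts when M does. Then M′ accepts aⁱbʲcᵏ (k≥1) exactly when both aⁱbʲ ∈ U and aⁱbʲ⁺ᵏ ∈ U, and checking the four cases (i=j or j=2i, combined with j+k=i or j+k=2i) leaves only i=j=k: so L(M′) ∩ a*b*c⁺ = {aⁿbⁿcⁿ : n≥1} would be context-free, which it is not (pumping lemma) — contradiction. (The union is an unambiguous CFL; it is determinism, not unambiguity, that fails.)

No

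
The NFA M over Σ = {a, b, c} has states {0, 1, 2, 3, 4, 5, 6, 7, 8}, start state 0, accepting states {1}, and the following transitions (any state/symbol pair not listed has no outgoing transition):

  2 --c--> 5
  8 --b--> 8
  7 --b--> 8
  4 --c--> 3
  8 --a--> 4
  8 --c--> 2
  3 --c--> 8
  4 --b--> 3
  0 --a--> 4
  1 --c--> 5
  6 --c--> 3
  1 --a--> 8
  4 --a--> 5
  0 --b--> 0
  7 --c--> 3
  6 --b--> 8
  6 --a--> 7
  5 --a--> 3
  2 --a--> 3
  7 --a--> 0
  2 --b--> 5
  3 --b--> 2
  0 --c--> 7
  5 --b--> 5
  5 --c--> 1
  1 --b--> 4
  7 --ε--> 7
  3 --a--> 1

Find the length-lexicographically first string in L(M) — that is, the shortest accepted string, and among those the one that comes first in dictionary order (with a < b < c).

A breadth-first search from 0 reaches an accepting state first via the path 0 → 4 → 5 → 1 on input aac.
No string of length < 3 is accepted (BFS exhausts all shorter strings without reaching an accepting state), and aac is the lexicographically least accepting string of length 3.

aac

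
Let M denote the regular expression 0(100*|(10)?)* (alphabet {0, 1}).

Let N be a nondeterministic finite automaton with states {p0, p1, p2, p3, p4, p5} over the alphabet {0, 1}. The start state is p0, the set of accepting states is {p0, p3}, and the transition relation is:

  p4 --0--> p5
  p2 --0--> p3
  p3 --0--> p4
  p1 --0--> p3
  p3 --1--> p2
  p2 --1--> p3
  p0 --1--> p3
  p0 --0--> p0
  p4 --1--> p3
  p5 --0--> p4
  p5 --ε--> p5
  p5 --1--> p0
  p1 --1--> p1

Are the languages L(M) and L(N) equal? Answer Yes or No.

No

The string 010 is accepted by M but rejected by N.
So L(M) ≠ L(N).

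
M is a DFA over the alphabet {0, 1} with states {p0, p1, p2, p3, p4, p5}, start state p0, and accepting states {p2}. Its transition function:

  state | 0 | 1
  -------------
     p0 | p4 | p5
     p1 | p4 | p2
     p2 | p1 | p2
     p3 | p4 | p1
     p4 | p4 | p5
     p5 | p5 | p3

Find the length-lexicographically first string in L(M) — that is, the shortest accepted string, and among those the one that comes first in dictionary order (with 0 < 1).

1111

A breadth-first search from p0 reaches an accepting state first via the path p0 → p5 → p3 → p1 → p2 on input 1111.
No string of length < 4 is accepted (BFS exhausts all shorter strings without reaching an accepting state), and 1111 is the lexicographically least accepting string of length 4.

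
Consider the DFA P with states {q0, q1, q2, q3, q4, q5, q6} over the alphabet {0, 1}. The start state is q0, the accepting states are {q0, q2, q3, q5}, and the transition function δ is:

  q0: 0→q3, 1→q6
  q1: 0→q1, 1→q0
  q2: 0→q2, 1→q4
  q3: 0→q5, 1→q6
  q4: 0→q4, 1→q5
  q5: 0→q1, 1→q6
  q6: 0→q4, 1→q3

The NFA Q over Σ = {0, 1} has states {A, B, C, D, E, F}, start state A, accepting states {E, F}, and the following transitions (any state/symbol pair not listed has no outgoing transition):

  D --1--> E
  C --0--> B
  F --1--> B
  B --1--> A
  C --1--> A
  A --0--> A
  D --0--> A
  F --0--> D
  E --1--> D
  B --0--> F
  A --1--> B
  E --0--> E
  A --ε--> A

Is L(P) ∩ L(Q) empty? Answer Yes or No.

No

The string 1001 is accepted by both P and Q.
Hence L(P) ∩ L(Q) ≠ ∅.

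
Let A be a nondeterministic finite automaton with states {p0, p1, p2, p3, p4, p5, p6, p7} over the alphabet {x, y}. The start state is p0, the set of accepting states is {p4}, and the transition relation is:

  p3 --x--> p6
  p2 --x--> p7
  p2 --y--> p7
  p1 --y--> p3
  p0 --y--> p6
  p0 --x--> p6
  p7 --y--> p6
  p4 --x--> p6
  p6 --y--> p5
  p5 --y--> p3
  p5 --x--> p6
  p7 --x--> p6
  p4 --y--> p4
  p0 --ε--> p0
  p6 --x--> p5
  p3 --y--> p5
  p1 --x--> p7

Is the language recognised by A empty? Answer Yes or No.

The states reachable from the start state are {p0, p3, p5, p6}.
None of the accepting states {p4} is reachable, so no string is accepted and L(A) = ∅.

Yes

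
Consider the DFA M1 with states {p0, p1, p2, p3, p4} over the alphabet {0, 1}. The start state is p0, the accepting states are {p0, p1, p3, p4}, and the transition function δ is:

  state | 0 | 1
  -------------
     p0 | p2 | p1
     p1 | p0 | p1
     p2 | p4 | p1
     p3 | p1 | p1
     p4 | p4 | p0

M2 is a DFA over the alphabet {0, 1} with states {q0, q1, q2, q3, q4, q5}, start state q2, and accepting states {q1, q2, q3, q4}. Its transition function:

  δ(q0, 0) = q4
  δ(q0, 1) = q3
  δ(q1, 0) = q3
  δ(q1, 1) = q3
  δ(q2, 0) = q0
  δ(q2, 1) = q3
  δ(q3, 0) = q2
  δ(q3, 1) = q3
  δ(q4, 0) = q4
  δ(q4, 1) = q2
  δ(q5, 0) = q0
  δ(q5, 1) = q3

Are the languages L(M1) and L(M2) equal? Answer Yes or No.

Exploring the product automaton M1 × M2 from the start pair (p0, q2), following both machines on each input symbol, reaches 4 state pairs: (p0, q2), (p2, q0), (p1, q3), (p4, q4).
M1 accepts in {p0, p1, p3, p4} and M2 accepts in {q1, q2, q3, q4}. In every reachable pair the two components are either both accepting — (p0, q2), (p1, q3), (p4, q4) — or both non-accepting, so no string is accepted by exactly one of the machines: L(M1) \ L(M2) and L(M2) \ L(M1) are both empty.
Hence every string is accepted by M1 iff it is accepted by M2, and the two languages coincide.

Yes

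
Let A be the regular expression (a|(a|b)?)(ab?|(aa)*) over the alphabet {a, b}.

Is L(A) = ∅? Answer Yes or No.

The empty string ε matches the expression, so it belongs to L(A).
Since L(A) contains at least one string, it is not empty.

No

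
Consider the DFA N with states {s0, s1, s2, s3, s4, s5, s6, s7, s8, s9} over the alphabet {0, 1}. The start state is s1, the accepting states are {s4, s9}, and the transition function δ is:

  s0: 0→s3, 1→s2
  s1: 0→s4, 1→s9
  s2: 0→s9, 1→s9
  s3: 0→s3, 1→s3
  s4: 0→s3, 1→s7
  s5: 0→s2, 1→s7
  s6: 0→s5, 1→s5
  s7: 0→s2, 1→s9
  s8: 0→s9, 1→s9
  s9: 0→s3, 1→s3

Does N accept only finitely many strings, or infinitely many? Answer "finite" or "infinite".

finite

The useful states (reachable from s1 and able to reach an accepting state) are {s1, s2, s4, s7, s9}.
Restricted to these states the transition graph has no cycle, so every accepting path has bounded length and L is finite.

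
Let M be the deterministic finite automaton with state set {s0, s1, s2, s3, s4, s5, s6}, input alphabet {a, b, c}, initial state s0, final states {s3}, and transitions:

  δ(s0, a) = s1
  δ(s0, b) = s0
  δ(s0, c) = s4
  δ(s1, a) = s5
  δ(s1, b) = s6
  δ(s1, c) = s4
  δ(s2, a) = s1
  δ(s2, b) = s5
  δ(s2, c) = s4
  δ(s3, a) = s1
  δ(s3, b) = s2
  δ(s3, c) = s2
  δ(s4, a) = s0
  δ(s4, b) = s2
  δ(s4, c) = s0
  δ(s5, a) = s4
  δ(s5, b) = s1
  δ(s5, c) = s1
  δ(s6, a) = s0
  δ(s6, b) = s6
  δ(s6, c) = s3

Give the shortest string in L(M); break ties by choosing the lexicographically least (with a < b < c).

A breadth-first search from s0 reaches an accepting state first via the path s0 → s1 → s6 → s3 on input abc.
No string of length < 3 is accepted (BFS exhausts all shorter strings without reaching an accepting state), and abc is the lexicographically least accepting string of length 3.

abc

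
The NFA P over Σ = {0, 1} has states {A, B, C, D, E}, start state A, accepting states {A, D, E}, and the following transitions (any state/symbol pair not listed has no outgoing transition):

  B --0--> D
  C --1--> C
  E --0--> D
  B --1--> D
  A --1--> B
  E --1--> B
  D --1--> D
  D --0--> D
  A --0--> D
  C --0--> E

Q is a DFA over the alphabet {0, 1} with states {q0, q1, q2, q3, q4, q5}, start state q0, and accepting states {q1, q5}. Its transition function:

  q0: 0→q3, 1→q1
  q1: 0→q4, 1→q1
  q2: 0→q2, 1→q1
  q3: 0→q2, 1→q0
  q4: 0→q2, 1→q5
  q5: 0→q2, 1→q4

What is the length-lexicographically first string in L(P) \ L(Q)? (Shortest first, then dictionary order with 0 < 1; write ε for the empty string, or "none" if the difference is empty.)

The empty string ε is accepted by P but not by Q.
Since ε is the unique shortest string, it is the required witness.

ε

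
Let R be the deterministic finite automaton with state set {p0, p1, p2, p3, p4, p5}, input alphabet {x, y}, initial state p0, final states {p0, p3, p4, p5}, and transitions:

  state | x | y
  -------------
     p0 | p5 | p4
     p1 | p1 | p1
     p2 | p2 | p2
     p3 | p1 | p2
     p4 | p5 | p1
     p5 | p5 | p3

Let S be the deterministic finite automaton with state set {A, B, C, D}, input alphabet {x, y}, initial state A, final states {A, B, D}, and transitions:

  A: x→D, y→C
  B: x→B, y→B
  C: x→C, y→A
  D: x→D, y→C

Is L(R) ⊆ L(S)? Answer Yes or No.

No

The string y is in L(R) but not in L(S).
So L(R) ⊄ L(S).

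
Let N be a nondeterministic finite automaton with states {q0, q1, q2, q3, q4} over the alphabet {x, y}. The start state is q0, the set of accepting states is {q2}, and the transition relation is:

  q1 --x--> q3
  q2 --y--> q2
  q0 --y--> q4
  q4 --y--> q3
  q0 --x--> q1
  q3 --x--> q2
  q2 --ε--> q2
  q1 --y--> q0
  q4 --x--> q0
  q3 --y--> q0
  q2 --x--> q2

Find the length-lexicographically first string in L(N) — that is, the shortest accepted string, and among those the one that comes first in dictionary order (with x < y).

xxx

A breadth-first search from q0 reaches an accepting state first via the path q0 → q1 → q3 → q2 on input xxx.
No string of length < 3 is accepted (BFS exhausts all shorter strings without reaching an accepting state), and xxx is the lexicographically least accepting string of length 3.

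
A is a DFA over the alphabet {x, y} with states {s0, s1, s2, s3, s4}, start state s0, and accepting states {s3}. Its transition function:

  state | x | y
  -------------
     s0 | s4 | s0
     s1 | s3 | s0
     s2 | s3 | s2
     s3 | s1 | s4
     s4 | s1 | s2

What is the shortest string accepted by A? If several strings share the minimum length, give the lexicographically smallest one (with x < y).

A breadth-first search from s0 reaches an accepting state first via the path s0 → s4 → s1 → s3 on input xxx.
No string of length < 3 is accepted (BFS exhausts all shorter strings without reaching an accepting state), and xxx is the lexicographically least accepting string of length 3.

xxx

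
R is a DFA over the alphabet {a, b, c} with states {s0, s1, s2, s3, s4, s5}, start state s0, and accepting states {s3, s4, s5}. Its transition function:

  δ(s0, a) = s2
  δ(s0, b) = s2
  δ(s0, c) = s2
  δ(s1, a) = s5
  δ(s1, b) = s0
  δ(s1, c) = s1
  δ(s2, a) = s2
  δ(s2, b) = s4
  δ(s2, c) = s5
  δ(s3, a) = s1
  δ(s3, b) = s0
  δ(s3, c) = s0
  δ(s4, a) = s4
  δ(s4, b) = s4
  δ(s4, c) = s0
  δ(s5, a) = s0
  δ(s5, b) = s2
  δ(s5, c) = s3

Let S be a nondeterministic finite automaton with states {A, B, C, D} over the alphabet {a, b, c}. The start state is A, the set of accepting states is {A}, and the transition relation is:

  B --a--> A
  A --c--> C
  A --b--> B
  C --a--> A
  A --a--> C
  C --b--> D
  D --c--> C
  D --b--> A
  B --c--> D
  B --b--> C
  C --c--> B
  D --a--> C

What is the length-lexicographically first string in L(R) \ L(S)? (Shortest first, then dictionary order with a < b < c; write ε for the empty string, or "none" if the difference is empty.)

ab

The string ab is accepted by R but not by S.
No shorter string lies in the difference, and ab is the lexicographically first length-2 string in L(R) \ L(S).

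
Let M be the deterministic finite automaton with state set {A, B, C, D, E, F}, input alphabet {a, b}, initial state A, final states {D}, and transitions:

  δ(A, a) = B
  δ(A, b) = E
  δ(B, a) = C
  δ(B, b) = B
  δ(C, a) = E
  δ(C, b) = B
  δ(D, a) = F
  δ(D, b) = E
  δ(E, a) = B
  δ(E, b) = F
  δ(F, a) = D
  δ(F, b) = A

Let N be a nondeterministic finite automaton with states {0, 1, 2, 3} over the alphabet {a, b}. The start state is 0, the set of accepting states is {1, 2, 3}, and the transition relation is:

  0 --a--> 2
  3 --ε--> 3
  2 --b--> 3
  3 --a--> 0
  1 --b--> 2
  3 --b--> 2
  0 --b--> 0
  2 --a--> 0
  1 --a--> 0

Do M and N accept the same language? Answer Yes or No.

No

The string aaaba is accepted by M but rejected by N.
So L(M) ≠ L(N).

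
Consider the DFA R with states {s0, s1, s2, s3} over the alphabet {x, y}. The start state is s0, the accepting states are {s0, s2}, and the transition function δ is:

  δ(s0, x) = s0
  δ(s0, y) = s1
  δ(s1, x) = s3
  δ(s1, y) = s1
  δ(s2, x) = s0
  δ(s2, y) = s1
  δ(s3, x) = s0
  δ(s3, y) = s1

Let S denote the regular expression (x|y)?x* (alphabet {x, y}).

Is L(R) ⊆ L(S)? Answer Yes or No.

The string xyxx is in L(R) but not in L(S).
So L(R) ⊄ L(S).

No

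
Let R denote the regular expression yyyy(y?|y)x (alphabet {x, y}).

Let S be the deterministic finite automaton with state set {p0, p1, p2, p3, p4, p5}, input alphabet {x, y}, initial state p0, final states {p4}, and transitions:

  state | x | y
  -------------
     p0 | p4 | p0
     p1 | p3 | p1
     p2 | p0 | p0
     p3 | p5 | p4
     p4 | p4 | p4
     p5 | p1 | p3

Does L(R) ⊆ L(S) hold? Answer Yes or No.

Yes

Converting the expression R to a DFA (subset construction, then merging equivalent states) gives the minimal DFA with states {r0, r1, r2, r3, r4, r5, r6, r7}, start state r0, accepting states {r6} and transitions r0: x→r1, y→r2; r1: x→r1, y→r1; r2: x→r1, y→r3; r3: x→r1, y→r4; r4: x→r1, y→r5; r5: x→r6, y→r7; r6: x→r1, y→r1; r7: x→r6, y→r1.
Exploring the product automaton R × S from the start pair (r0, p0), following both machines on each input symbol, reaches 9 state pairs: (r0, p0), (r1, p4), (r2, p0), (r3, p0), (r4, p0), (r5, p0), (r6, p4), (r7, p0), (r1, p0).
R accepts in {r6} and S accepts in {p4}. The reachable pairs whose R-component is accepting are (r6, p4); in each of them the S-component is accepting too, so the product for L(R) \ L(S) (R-component accepting, S-component rejecting) has no reachable accepting pair and the difference is empty.
Hence every string in L(R) is also in L(S).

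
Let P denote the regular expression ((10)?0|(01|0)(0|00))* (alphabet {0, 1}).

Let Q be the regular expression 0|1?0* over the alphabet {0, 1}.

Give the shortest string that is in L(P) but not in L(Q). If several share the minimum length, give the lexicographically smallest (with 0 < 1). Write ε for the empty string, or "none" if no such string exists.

010

The string 010 is accepted by P but not by Q.
No shorter string lies in the difference, and 010 is the lexicographically first length-3 string in L(P) \ L(Q).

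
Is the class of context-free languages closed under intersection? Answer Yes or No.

No

{aⁿbⁿcᵐ : m,n≥0} and {aᵐbⁿcⁿ : m,n≥0} are both context-free, but their intersection {aⁿbⁿcⁿ : n≥0} is not (pumping lemma).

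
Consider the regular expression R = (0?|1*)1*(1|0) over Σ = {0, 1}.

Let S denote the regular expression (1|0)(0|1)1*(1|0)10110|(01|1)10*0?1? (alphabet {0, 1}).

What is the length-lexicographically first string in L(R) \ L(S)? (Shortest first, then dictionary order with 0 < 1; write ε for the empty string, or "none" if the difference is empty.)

0

The string 0 is accepted by R but not by S.
No shorter string lies in the difference, and 0 is the lexicographically first length-1 string in L(R) \ L(S).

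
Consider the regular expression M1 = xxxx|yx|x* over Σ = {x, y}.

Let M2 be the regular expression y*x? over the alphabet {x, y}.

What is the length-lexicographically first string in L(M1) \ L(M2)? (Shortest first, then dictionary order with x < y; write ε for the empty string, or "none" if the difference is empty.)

xx

The string xx is accepted by M1 but not by M2.
No shorter string lies in the difference, and xx is the lexicographically first length-2 string in L(M1) \ L(M2).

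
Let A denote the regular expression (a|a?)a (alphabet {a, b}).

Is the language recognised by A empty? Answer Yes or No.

The string a matches the expression, so it belongs to L(A).
Since L(A) contains at least one string, it is not empty.

No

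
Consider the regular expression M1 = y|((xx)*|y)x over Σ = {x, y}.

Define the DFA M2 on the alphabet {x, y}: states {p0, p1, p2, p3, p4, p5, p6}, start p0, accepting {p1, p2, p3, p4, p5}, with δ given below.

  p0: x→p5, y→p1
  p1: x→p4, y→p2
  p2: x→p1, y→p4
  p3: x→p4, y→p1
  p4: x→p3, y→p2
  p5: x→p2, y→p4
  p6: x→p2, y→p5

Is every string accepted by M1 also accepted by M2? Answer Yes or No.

Yes

Converting the expression M1 to a DFA (subset construction, then merging equivalent states) gives the minimal DFA with states {r0, r1, r2, r3, r4, r5}, start state r0, accepting states {r1, r2, r5} and transitions r0: x→r1, y→r2; r1: x→r3, y→r4; r2: x→r5, y→r4; r3: x→r1, y→r4; r4: x→r4, y→r4; r5: x→r4, y→r4.
Exploring the product automaton M1 × M2 from the start pair (r0, p0), following both machines on each input symbol, reaches 12 state pairs: (r0, p0), (r1, p5), (r2, p1), (r3, p2), (r4, p4), (r5, p4), (r4, p2), (r1, p1), (r4, p3), (r4, p1), (r3, p4), (r1, p3).
M1 accepts in {r1, r2, r5} and M2 accepts in {p1, p2, p3, p4, p5}. The reachable pairs whose M1-component is accepting are (r1, p5), (r2, p1), (r5, p4), (r1, p1), (r1, p3); in each of them the M2-component is accepting too, so the product for L(M1) \ L(M2) (M1-component accepting, M2-component rejecting) has no reachable accepting pair and the difference is empty.
Hence every string in L(M1) is also in L(M2).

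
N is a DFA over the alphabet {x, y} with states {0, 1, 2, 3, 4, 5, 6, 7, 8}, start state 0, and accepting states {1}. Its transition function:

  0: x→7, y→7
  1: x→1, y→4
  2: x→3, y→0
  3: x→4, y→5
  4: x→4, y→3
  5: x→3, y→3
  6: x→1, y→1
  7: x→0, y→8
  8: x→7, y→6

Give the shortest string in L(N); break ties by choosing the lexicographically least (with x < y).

A breadth-first search from 0 reaches an accepting state first via the path 0 → 7 → 8 → 6 → 1 on input xyyx.
No string of length < 4 is accepted (BFS exhausts all shorter strings without reaching an accepting state), and xyyx is the lexicographically least accepting string of length 4.

xyyx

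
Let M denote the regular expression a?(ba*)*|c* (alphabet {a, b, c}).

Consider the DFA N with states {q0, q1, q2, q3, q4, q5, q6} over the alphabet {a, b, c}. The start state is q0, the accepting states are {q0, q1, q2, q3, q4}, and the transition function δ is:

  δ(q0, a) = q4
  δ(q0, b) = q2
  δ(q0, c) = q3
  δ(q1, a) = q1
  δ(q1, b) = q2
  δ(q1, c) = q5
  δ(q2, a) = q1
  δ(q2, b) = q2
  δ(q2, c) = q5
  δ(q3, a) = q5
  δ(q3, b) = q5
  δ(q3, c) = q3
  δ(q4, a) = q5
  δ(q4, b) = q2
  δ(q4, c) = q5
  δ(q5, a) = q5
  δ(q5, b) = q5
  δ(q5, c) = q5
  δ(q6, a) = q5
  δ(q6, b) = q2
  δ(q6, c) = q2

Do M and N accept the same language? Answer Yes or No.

Converting the expression M to a DFA (subset construction, then merging equivalent states) gives the minimal DFA with states {m0, m1, m2, m3, m4}, start state m0, accepting states {m0, m1, m2, m3} and transitions m0: a→m1, b→m2, c→m3; m1: a→m4, b→m2, c→m4; m2: a→m2, b→m2, c→m4; m3: a→m4, b→m4, c→m3; m4: a→m4, b→m4, c→m4.
Exploring the product automaton M × N from the start pair (m0, q0), following both machines on each input symbol, reaches 6 state pairs: (m0, q0), (m1, q4), (m2, q2), (m3, q3), (m4, q5), (m2, q1).
M accepts in {m0, m1, m2, m3} and N accepts in {q0, q1, q2, q3, q4}. In every reachable pair the two components are either both accepting — (m0, q0), (m1, q4), (m2, q2), (m3, q3), (m2, q1) — or both non-accepting, so no string is accepted by exactly one of the machines: L(M) \ L(N) and L(N) \ L(M) are both empty.
Hence every string is accepted by M iff it is accepted by N, and the two languages coincide.

Yes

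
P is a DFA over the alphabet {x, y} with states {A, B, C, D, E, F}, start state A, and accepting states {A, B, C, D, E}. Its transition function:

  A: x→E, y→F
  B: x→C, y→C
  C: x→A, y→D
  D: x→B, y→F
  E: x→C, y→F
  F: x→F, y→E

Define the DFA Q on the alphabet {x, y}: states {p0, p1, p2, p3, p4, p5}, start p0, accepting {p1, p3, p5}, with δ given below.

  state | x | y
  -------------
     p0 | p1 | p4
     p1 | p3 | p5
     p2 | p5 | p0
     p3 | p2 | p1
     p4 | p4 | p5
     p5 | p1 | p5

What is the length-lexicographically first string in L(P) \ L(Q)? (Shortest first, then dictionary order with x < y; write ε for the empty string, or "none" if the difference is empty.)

ε

The empty string ε is accepted by P but not by Q.
Since ε is the unique shortest string, it is the required witness.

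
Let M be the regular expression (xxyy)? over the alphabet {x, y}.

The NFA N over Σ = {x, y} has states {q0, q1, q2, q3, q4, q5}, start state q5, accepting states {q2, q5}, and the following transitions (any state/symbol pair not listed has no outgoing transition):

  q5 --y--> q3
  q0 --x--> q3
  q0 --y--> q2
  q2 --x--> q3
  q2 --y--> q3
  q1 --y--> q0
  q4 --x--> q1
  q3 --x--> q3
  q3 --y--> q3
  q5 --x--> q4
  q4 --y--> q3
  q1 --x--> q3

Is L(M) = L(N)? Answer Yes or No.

Converting the expression M to a DFA (subset construction, then merging equivalent states) gives the minimal DFA with states {m0, m1, m2, m3, m4, m5}, start state m0, accepting states {m0, m5} and transitions m0: x→m1, y→m2; m1: x→m3, y→m2; m2: x→m2, y→m2; m3: x→m2, y→m4; m4: x→m2, y→m5; m5: x→m2, y→m2.
Exploring the product automaton M × N from the start pair (m0, q5), following both machines on each input symbol, reaches 6 state pairs: (m0, q5), (m1, q4), (m2, q3), (m3, q1), (m4, q0), (m5, q2).
M accepts in {m0, m5} and N accepts in {q2, q5}. In every reachable pair the two components are either both accepting — (m0, q5), (m5, q2) — or both non-accepting, so no string is accepted by exactly one of the machines: L(M) \ L(N) and L(N) \ L(M) are both empty.
Hence every string is accepted by M iff it is accepted by N, and the two languages coincide.

Yes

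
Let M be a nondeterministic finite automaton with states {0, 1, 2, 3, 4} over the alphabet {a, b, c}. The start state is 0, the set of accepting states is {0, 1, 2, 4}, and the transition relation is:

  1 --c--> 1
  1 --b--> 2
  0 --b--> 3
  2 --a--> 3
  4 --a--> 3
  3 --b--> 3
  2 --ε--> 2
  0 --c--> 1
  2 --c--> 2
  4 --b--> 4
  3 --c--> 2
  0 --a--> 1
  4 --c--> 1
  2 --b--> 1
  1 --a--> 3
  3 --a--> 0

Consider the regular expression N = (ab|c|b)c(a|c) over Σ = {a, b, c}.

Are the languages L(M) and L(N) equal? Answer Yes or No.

No

The empty string ε is accepted by M but rejected by N.
So L(M) ≠ L(N).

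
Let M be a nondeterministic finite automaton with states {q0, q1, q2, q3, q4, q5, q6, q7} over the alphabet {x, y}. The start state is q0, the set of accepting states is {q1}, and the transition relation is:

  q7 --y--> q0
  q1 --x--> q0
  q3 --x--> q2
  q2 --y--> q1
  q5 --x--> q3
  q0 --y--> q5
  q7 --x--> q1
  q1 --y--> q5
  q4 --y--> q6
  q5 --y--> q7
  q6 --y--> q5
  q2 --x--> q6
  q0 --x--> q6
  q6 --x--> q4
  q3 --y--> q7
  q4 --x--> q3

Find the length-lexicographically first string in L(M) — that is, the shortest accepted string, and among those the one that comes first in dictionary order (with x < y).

A breadth-first search from q0 reaches an accepting state first via the path q0 → q5 → q7 → q1 on input yyx.
No string of length < 3 is accepted (BFS exhausts all shorter strings without reaching an accepting state), and yyx is the lexicographically least accepting string of length 3.

yyx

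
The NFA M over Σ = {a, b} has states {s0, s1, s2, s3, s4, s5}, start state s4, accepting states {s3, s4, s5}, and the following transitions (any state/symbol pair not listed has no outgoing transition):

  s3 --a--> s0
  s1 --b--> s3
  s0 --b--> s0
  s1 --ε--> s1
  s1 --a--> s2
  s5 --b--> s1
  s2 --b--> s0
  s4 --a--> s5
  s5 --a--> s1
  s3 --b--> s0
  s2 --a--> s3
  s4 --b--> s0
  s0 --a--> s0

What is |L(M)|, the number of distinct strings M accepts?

6

The useful subgraph on states {s1, s2, s3, s4, s5} is acyclic, so L(M) is finite; the longest accepting path visits 5 useful states, giving maximum string length 4.
Counting accepting paths from s4 by length: 1 of length 0, 1 of length 1, 2 of length 3, 2 of length 4. Total 6.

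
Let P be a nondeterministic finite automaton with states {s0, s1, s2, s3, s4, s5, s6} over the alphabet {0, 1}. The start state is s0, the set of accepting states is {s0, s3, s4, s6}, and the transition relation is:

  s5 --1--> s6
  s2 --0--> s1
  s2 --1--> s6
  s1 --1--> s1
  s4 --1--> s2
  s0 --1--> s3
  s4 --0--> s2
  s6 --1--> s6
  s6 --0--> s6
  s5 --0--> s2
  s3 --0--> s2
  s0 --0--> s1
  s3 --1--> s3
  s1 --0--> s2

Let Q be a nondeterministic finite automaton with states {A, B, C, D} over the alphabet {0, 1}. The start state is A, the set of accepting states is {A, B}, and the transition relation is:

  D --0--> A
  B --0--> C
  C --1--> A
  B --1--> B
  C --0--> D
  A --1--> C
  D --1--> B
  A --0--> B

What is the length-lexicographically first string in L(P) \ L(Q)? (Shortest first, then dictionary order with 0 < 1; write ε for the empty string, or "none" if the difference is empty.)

1

The string 1 is accepted by P but not by Q.
No shorter string lies in the difference, and 1 is the lexicographically first length-1 string in L(P) \ L(Q).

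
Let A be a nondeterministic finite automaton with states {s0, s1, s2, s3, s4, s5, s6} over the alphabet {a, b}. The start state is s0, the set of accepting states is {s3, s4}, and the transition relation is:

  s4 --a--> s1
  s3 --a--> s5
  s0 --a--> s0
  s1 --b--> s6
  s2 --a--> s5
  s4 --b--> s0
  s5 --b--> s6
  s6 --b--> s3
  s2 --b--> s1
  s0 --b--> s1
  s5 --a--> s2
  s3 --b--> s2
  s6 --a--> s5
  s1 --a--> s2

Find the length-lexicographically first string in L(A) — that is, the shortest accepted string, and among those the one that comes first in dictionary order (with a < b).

bbb

A breadth-first search from s0 reaches an accepting state first via the path s0 → s1 → s6 → s3 on input bbb.
No string of length < 3 is accepted (BFS exhausts all shorter strings without reaching an accepting state), and bbb is the lexicographically least accepting string of length 3.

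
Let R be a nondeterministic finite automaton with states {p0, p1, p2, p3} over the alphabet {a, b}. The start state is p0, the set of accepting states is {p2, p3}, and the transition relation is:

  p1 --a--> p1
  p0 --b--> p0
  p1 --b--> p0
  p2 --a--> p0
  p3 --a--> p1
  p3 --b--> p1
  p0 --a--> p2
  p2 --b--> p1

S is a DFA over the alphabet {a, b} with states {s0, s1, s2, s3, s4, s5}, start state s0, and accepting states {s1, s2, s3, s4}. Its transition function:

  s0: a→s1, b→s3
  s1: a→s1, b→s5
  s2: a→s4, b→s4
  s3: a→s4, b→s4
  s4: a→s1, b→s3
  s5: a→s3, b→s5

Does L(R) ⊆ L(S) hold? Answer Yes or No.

Exploring the product automaton R × S from the start pair (p0, s0), following both machines on each input symbol, reaches 12 state pairs: (p0, s0), (p2, s1), (p0, s3), (p0, s1), (p1, s5), (p2, s4), (p0, s4), (p0, s5), (p1, s3), (p2, s3), (p1, s4), (p1, s1).
R accepts in {p2, p3} and S accepts in {s1, s2, s3, s4}. The reachable pairs whose R-component is accepting are (p2, s1), (p2, s4), (p2, s3); in each of them the S-component is accepting too, so the product for L(R) \ L(S) (R-component accepting, S-component rejecting) has no reachable accepting pair and the difference is empty.
Hence every string in L(R) is also in L(S).

Yes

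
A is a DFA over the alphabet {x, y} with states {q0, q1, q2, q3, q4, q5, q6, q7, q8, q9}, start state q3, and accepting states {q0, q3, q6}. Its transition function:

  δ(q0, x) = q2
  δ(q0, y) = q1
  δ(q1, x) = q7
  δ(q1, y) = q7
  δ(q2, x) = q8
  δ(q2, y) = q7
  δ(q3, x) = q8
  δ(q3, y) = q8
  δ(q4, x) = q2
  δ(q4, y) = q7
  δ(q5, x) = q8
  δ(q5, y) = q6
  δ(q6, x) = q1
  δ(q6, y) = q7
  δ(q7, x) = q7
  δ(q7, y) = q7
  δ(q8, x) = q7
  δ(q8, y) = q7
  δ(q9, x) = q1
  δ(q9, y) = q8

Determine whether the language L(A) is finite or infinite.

finite

The useful states (reachable from q3 and able to reach an accepting state) are {q3}.
Restricted to these states the transition graph has no cycle, so every accepting path has bounded length and L is finite.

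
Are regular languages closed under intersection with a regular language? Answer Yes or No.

Yes

This is a special case of closure under intersection: the product of the two DFAs, accepting on F₁ × F₂, recognises the intersection.
So the regular languages are closed under intersection with a regular language.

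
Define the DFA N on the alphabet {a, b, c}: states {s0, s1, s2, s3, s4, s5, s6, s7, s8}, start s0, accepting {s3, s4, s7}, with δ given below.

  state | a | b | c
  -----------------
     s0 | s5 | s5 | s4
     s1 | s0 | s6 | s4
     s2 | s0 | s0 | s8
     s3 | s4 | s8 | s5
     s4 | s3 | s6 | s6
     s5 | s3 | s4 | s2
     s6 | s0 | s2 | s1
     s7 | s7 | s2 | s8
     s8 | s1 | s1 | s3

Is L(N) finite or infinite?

infinite

State s0 is reachable from the start and can reach an accepting state, and it lies on the cycle s0 → s4 → s3 → s8 → s1 → s0.
Traversing that cycle any number of times yields accepted strings of unbounded length, so the language is infinite.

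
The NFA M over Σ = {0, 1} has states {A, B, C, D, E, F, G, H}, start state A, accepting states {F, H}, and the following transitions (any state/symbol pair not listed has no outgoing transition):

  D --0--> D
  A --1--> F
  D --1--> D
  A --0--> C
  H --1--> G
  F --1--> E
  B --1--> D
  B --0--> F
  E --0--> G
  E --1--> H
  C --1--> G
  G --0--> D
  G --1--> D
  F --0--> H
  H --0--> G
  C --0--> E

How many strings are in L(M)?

The useful subgraph on states {A, C, E, F, H} is acyclic, so L(M) is finite; the longest accepting path visits 4 useful states, giving maximum string length 3.
Counting accepting paths from A by length: 1 of length 1, 1 of length 2, 2 of length 3. Total 4.

4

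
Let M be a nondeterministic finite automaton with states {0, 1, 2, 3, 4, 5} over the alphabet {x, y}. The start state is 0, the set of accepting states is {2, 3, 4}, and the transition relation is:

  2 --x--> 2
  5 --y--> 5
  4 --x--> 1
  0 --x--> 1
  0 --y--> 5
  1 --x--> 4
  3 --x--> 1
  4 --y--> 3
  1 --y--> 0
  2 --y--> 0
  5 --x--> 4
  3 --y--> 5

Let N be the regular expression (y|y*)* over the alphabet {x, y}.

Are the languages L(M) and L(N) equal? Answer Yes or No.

No

The string xx is accepted by M but rejected by N.
So L(M) ≠ L(N).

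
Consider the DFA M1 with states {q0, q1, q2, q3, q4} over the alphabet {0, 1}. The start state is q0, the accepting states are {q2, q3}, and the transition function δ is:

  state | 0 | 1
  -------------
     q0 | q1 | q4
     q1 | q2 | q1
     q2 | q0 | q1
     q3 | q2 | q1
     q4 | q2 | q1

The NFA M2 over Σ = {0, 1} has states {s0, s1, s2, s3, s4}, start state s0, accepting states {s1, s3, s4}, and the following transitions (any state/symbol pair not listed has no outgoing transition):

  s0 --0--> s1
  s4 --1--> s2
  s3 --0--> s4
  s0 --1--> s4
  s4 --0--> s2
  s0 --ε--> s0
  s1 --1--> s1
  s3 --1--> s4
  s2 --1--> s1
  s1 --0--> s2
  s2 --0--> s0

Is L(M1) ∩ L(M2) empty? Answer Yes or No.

Exploring the product automaton M1 × M2 from the start pair (q0, s0), following both machines on each input symbol, reaches 9 state pairs: (q0, s0), (q1, s1), (q4, s4), (q2, s2), (q1, s2), (q2, s0), (q0, s1), (q1, s4), (q4, s1).
M1 accepts in {q2, q3} and M2 accepts in {s1, s3, s4}; no reachable pair has both components accepting, so no string drives both machines to acceptance simultaneously and L(M1) ∩ L(M2) = ∅.
So no string is accepted by both, and the intersection is empty.

Yes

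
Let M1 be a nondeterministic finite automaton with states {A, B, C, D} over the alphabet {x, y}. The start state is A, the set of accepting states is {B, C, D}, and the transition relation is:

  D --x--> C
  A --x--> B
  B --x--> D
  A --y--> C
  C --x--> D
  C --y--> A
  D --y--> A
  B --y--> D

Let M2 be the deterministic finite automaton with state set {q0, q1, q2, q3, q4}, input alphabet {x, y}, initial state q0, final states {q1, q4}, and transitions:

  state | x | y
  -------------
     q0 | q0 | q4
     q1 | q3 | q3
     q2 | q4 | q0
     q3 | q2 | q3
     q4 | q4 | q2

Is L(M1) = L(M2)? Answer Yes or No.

No

The string x is accepted by M1 but rejected by M2.
So L(M1) ≠ L(M2).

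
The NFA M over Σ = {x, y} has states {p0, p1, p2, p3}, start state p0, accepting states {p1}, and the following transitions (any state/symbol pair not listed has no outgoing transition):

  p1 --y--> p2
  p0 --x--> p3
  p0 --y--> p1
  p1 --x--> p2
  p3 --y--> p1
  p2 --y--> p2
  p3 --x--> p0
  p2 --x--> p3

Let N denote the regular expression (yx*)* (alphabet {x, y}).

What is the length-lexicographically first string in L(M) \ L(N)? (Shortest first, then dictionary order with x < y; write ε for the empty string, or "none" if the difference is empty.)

xy

The string xy is accepted by M but not by N.
No shorter string lies in the difference, and xy is the lexicographically first length-2 string in L(M) \ L(N).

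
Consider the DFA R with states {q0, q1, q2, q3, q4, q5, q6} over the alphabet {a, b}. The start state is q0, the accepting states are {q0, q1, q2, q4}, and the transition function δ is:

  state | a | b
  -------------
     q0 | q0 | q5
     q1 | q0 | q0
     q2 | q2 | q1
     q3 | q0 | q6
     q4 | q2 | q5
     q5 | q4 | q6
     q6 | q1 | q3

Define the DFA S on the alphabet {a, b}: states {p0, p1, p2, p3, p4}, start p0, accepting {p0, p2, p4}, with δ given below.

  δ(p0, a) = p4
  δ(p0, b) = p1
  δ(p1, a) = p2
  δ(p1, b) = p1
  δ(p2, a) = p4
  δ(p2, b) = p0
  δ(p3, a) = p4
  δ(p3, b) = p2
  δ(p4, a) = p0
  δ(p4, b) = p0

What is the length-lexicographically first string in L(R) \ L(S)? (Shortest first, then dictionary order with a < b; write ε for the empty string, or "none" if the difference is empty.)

The string abaab is accepted by R but not by S.
No shorter string lies in the difference, and abaab is the lexicographically first length-5 string in L(R) \ L(S).

abaab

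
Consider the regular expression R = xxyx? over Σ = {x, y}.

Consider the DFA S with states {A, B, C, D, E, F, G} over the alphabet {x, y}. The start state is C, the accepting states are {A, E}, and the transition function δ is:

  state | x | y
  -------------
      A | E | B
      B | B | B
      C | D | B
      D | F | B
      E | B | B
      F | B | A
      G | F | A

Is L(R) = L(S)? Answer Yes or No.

Yes

Converting the expression R to a DFA (subset construction, then merging equivalent states) gives the minimal DFA with states {r0, r1, r2, r3, r4, r5}, start state r0, accepting states {r4, r5} and transitions r0: x→r1, y→r2; r1: x→r3, y→r2; r2: x→r2, y→r2; r3: x→r2, y→r4; r4: x→r5, y→r2; r5: x→r2, y→r2.
Exploring the product automaton R × S from the start pair (r0, C), following both machines on each input symbol, reaches 6 state pairs: (r0, C), (r1, D), (r2, B), (r3, F), (r4, A), (r5, E).
R accepts in {r4, r5} and S accepts in {A, E}. In every reachable pair the two components are either both accepting — (r4, A), (r5, E) — or both non-accepting, so no string is accepted by exactly one of the machines: L(R) \ L(S) and L(S) \ L(R) are both empty.
Hence every string is accepted by R iff it is accepted by S, and the two languages coincide.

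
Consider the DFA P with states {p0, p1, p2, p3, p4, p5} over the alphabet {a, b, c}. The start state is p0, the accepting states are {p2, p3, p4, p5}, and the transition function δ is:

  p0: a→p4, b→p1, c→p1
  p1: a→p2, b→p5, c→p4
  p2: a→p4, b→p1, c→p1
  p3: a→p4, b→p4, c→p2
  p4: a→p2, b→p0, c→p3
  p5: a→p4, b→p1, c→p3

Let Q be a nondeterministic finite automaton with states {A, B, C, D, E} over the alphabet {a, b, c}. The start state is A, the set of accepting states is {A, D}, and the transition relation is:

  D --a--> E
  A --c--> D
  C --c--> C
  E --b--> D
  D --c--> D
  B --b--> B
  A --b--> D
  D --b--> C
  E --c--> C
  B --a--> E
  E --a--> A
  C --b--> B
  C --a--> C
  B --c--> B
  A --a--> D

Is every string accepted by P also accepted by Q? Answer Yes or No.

No

The string aa is in L(P) but not in L(Q).
So L(P) ⊄ L(Q).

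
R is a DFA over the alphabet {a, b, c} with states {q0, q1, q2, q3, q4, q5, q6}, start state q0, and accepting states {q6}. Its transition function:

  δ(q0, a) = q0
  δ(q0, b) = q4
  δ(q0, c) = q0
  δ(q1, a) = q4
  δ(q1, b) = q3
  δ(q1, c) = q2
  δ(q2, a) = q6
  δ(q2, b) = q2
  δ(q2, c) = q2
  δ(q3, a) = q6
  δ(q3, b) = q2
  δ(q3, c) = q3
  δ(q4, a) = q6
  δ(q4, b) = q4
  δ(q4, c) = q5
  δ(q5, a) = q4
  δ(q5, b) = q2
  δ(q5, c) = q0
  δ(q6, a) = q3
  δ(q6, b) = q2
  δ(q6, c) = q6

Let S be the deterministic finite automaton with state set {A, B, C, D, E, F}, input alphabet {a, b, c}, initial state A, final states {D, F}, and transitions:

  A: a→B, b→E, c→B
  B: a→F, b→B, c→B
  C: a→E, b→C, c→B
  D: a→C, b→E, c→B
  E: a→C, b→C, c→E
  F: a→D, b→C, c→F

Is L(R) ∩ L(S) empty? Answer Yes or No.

No

The string aba is accepted by both R and S.
Hence L(R) ∩ L(S) ≠ ∅.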